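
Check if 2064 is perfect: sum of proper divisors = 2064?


Proper divisors of 2064: 1, 2, 3, 4, 6, 8, 12, 16, 24, 43, 48, 86, 129, 172, 258, 344, 516, 688, 1032
Sum = 1 + 2 + 3 + 4 + 6 + 8 + 12 + 16 + 24 + 43 + 48 + 86 + 129 + 172 + 258 + 344 + 516 + 688 + 1032 = 3392

No, 2064 is not perfect (3392 ≠ 2064)


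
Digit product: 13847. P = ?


1 × 3 × 8 × 4 × 7 = 672


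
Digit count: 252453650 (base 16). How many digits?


252453650 in base 16 = F0C2312
Number of digits = 7

7 digits (base 16)


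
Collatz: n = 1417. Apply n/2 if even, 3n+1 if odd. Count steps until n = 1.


1417 → 4252 → 2126 → 1063 → 3190 → 1595 → 4786 → 2393 → 7180 → 3590 → 1795 → 5386 → 2693 → 8080 → 4040 → 2020 → 1010 → 505 → 1516 → 758 → 379 → 1138 → 569 → 1708 → 854 → 427 → 1282 → 641 → 1924 → 962 → 481 → 1444 → 722 → 361 → 1084 → 542 → 271 → 814 → 407 → 1222 → 611 → 1834 → 917 → 2752 → 1376 → 688 → 344 → 172 → 86 → 43 → 130 → 65 → 196 → 98 → 49 → 148 → 74 → 37 → 112 → 56 → 28 → 14 → 7 → 22 → 11 → 34 → 17 → 52 → 26 → 13 → 40 → 20 → 10 → 5 → 16 → 8 → 4 → 2 → 1
Total steps = 78

78 steps


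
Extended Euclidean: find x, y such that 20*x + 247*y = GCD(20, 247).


Tabular extended Euclidean (each row: r = 20*s + 247*t):
r=20, s=1, t=0
r=247, s=0, t=1
q=0: r=20, s=1, t=0   [20*(1) + 247*(0) = 20]
q=12: r=7, s=-12, t=1   [20*(-12) + 247*(1) = 7]
q=2: r=6, s=25, t=-2   [20*(25) + 247*(-2) = 6]
q=1: r=1, s=-37, t=3   [20*(-37) + 247*(3) = 1]
q=6: r=0, s=247, t=-20   [20*(247) + 247*(-20) = 0]
GCD = 1; from the row with r=1: x=-37, y=3
Check: 20*(-37) + 247*(3) = -740 + 741 = 1

GCD = 1, x = -37, y = 3


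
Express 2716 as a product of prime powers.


2716 / 2 = 1358
1358 / 2 = 679
679 / 7 = 97
97 / 97 = 1
2716 = 2^2 × 7 × 97


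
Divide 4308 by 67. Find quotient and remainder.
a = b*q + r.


4308 = 67 * 64 + 20
Check: 4288 + 20 = 4308

q = 64, r = 20


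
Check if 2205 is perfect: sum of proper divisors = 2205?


Proper divisors of 2205: 1, 3, 5, 7, 9, 15, 21, 35, 45, 49, 63, 105, 147, 245, 315, 441, 735
Sum = 1 + 3 + 5 + 7 + 9 + 15 + 21 + 35 + 45 + 49 + 63 + 105 + 147 + 245 + 315 + 441 + 735 = 2241

No, 2205 is not perfect (2241 ≠ 2205)


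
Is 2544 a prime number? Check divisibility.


2544 / 2 = 1272 (exact division)
2544 is NOT prime.

No, 2544 is not prime


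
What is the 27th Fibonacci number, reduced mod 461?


F(k) mod 461 for k=1..27:
1, 1, 2, 3, 5, 8, 13, 21, 34, 55, 89, 144, 233, 377, 149, 65, 214, 279, 32, 311, 343, 193, 75, 268, 343, 150, 32
F(27) mod 461 = 32


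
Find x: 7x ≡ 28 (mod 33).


GCD(7, 33) = 1, unique solution
a^(-1) mod 33 = 19
x = 19 * 28 mod 33 = 4

x ≡ 4 (mod 33)


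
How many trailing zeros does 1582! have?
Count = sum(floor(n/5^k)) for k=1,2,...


floor(1582/5) = 316
floor(1582/25) = 63
floor(1582/125) = 12
floor(1582/625) = 2
Total = 393

393 trailing zeros


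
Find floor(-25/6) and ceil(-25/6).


-25/6 = -4.1667
floor = -5
ceil = -4

floor = -5, ceil = -4


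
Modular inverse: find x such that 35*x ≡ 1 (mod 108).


Use the extended Euclidean algorithm on (108, 35); each row r = 108*s + 35*t:
r=108, s=1, t=0
r=35, s=0, t=1
q=3: r=3, s=1, t=-3   [108*(1) + 35*(-3) = 3]
q=11: r=2, s=-11, t=34   [108*(-11) + 35*(34) = 2]
q=1: r=1, s=12, t=-37   [108*(12) + 35*(-37) = 1]
q=2: r=0, s=-35, t=108   [108*(-35) + 35*(108) = 0]
GCD = 1 with t = -37, so 35*(-37) ≡ 1 (mod 108)
Inverse = -37 mod 108 = 71
Check: 35 * 71 = 2485 ≡ 1 (mod 108)

35^(-1) ≡ 71 (mod 108)


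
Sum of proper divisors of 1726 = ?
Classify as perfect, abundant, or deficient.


Proper divisors: 1, 2, 863
Sum = 1 + 2 + 863 = 866
866 < 1726 → deficient

s(1726) = 866 (deficient)


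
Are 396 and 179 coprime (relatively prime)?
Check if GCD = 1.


Euclidean algorithm:
396 = 2 * 179 + 38
179 = 4 * 38 + 27
38 = 1 * 27 + 11
27 = 2 * 11 + 5
11 = 2 * 5 + 1
5 = 5 * 1 + 0
GCD(396, 179) = 1

Yes, coprime (GCD = 1)


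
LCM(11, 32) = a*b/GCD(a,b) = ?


GCD(11, 32) = 1
LCM = 11*32/1 = 352/1 = 352

LCM = 352


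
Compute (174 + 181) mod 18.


174 + 181 = 355
355 mod 18 = 13


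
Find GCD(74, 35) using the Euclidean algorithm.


74 = 2 * 35 + 4
35 = 8 * 4 + 3
4 = 1 * 3 + 1
3 = 3 * 1 + 0
GCD = 1


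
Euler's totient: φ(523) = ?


523 = 523
Prime factors: 523
φ(523) = 523 × (1-1/523)
= 523 × 522/523 = 522

φ(523) = 522


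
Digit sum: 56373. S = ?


5 + 6 + 3 + 7 + 3 = 24


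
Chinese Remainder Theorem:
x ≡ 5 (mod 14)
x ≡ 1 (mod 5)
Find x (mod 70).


M = 14*5 = 70
M1 = M/14 = 5, M2 = M/5 = 14
M1^(-1) mod 14 = 3, M2^(-1) mod 5 = 4
x = 5*5*3 + 1*14*4 = 131
131 mod 70 = 61
Check: 61 mod 14 = 5 ✓, 61 mod 5 = 1 ✓

x ≡ 61 (mod 70)


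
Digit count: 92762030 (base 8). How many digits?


92762030 in base 8 = 541667656
Number of digits = 9

9 digits (base 8)


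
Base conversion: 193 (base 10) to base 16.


193 (base 10) = 193 (decimal)
193 (decimal) = C1 (base 16)


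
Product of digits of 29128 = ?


2 × 9 × 1 × 2 × 8 = 288


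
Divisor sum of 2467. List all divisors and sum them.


Divisors of 2467: 1, 2467
Sum = 1 + 2467 = 2468

σ(2467) = 2468


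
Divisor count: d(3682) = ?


3682 = 2^1 × 7^1 × 263^1
d(3682) = (1+1) × (1+1) × (1+1) = 8

8 divisors


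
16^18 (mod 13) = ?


16^1 mod 13 = 3
16^2 mod 13 = 9
16^3 mod 13 = 1
16^4 mod 13 = 3
16^5 mod 13 = 9
16^6 mod 13 = 1
16^7 mod 13 = 3
16^8 mod 13 = 9
16^9 mod 13 = 1
16^10 mod 13 = 3
16^11 mod 13 = 9
16^12 mod 13 = 1
16^13 mod 13 = 3
16^14 mod 13 = 9
16^15 mod 13 = 1
16^16 mod 13 = 3
16^17 mod 13 = 9
16^18 mod 13 = 1


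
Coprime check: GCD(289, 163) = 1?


Euclidean algorithm:
289 = 1 * 163 + 126
163 = 1 * 126 + 37
126 = 3 * 37 + 15
37 = 2 * 15 + 7
15 = 2 * 7 + 1
7 = 7 * 1 + 0
GCD(289, 163) = 1

Yes, coprime (GCD = 1)


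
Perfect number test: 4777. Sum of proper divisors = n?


Proper divisors of 4777: 1, 17, 281
Sum = 1 + 17 + 281 = 299

No, 4777 is not perfect (299 ≠ 4777)


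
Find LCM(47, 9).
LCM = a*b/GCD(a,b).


GCD(47, 9) = 1
LCM = 47*9/1 = 423/1 = 423

LCM = 423


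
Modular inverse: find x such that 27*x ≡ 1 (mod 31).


Use the extended Euclidean algorithm on (31, 27); each row r = 31*s + 27*t:
r=31, s=1, t=0
r=27, s=0, t=1
q=1: r=4, s=1, t=-1   [31*(1) + 27*(-1) = 4]
q=6: r=3, s=-6, t=7   [31*(-6) + 27*(7) = 3]
q=1: r=1, s=7, t=-8   [31*(7) + 27*(-8) = 1]
q=3: r=0, s=-27, t=31   [31*(-27) + 27*(31) = 0]
GCD = 1 with t = -8, so 27*(-8) ≡ 1 (mod 31)
Inverse = -8 mod 31 = 23
Check: 27 * 23 = 621 ≡ 1 (mod 31)

27^(-1) ≡ 23 (mod 31)


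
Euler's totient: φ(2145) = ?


2145 = 3 × 5 × 11 × 13
Prime factors: 3, 5, 11, 13
φ(2145) = 2145 × (1-1/3) × (1-1/5) × (1-1/11) × (1-1/13)
= 2145 × 2/3 × 4/5 × 10/11 × 12/13 = 960

φ(2145) = 960


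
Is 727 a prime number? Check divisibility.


Check divisors up to sqrt(727) = 26.9629
No divisors found.
727 is prime.

Yes, 727 is prime


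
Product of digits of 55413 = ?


5 × 5 × 4 × 1 × 3 = 300


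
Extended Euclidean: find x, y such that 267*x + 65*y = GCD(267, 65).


Tabular extended Euclidean (each row: r = 267*s + 65*t):
r=267, s=1, t=0
r=65, s=0, t=1
q=4: r=7, s=1, t=-4   [267*(1) + 65*(-4) = 7]
q=9: r=2, s=-9, t=37   [267*(-9) + 65*(37) = 2]
q=3: r=1, s=28, t=-115   [267*(28) + 65*(-115) = 1]
q=2: r=0, s=-65, t=267   [267*(-65) + 65*(267) = 0]
GCD = 1; from the row with r=1: x=28, y=-115
Check: 267*(28) + 65*(-115) = 7476 - 7475 = 1

GCD = 1, x = 28, y = -115


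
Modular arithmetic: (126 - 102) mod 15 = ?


126 - 102 = 24
24 mod 15 = 9


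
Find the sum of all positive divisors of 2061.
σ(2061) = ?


Divisors of 2061: 1, 3, 9, 229, 687, 2061
Sum = 1 + 3 + 9 + 229 + 687 + 2061 = 2990

σ(2061) = 2990


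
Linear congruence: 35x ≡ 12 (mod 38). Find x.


GCD(35, 38) = 1, unique solution
a^(-1) mod 38 = 25
x = 25 * 12 mod 38 = 34

x ≡ 34 (mod 38)


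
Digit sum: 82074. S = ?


8 + 2 + 0 + 7 + 4 = 21


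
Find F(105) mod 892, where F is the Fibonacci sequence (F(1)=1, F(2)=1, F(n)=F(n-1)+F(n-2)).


F(k) mod 892 for k=1..105:
1, 1, 2, 3, 5, 8, 13, 21, 34, 55, 89, 144, 233, 377, 610, 95, 705, 800, 613, 521, 242, 763, 113, 876, 97, 81, 178, 259, 437, 696, 241, 45, 286, 331, 617, 56, 673, 729, 510, 347, 857, 312, 277, 589, 866, 563, 537, 208, 745, 61, 806, 867, 781, 756, 645, 509, 262, 771, 141, 20, 161, 181, 342, 523, 865, 496, 469, 73, 542, 615, 265, 880, 253, 241, 494, 735, 337, 180, 517, 697, 322, 127, 449, 576, 133, 709, 842, 659, 609, 376, 93, 469, 562, 139, 701, 840, 649, 597, 354, 59, 413, 472, 885, 465, 458
F(105) mod 892 = 458


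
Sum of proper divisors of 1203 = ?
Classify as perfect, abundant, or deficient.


Proper divisors: 1, 3, 401
Sum = 1 + 3 + 401 = 405
405 < 1203 → deficient

s(1203) = 405 (deficient)


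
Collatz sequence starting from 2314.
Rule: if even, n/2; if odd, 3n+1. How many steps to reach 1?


2314 → 1157 → 3472 → 1736 → 868 → 434 → 217 → 652 → 326 → 163 → 490 → 245 → 736 → 368 → 184 → 92 → 46 → 23 → 70 → 35 → 106 → 53 → 160 → 80 → 40 → 20 → 10 → 5 → 16 → 8 → 4 → 2 → 1
Total steps = 32

32 steps


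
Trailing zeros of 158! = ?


floor(158/5) = 31
floor(158/25) = 6
floor(158/125) = 1
Total = 38

38 trailing zeros


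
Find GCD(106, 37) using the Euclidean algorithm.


106 = 2 * 37 + 32
37 = 1 * 32 + 5
32 = 6 * 5 + 2
5 = 2 * 2 + 1
2 = 2 * 1 + 0
GCD = 1


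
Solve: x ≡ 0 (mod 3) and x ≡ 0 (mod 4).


M = 3*4 = 12
M1 = M/3 = 4, M2 = M/4 = 3
M1^(-1) mod 3 = 1, M2^(-1) mod 4 = 3
x = 0*4*1 + 0*3*3 = 0
0 mod 12 = 0
Check: 0 mod 3 = 0 ✓, 0 mod 4 = 0 ✓

x ≡ 0 (mod 12)


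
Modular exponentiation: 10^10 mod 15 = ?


10^1 mod 15 = 10
10^2 mod 15 = 10
10^3 mod 15 = 10
10^4 mod 15 = 10
10^5 mod 15 = 10
10^6 mod 15 = 10
10^7 mod 15 = 10
10^8 mod 15 = 10
10^9 mod 15 = 10
10^10 mod 15 = 10


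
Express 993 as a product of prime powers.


993 / 3 = 331
331 / 331 = 1
993 = 3 × 331


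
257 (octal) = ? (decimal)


257 (base 8) = 175 (decimal)
175 (decimal) = 175 (base 10)


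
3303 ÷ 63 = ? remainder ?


3303 = 63 * 52 + 27
Check: 3276 + 27 = 3303

q = 52, r = 27


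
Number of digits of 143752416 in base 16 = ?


143752416 in base 16 = 8917CE0
Number of digits = 7

7 digits (base 16)


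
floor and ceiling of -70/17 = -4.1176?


-70/17 = -4.1176
floor = -5
ceil = -4

floor = -5, ceil = -4


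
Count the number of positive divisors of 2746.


2746 = 2^1 × 1373^1
d(2746) = (1+1) × (1+1) = 4

4 divisors


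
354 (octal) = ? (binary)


354 (base 8) = 236 (decimal)
236 (decimal) = 11101100 (base 2)


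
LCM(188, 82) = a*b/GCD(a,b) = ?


GCD(188, 82) = 2
LCM = 188*82/2 = 15416/2 = 7708

LCM = 7708


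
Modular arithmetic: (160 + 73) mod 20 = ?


160 + 73 = 233
233 mod 20 = 13


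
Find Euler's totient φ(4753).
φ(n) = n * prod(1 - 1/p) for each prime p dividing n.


4753 = 7^2 × 97
Prime factors: 7, 97
φ(4753) = 4753 × (1-1/7) × (1-1/97)
= 4753 × 6/7 × 96/97 = 4032

φ(4753) = 4032


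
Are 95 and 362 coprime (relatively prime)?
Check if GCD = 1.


Euclidean algorithm:
362 = 3 * 95 + 77
95 = 1 * 77 + 18
77 = 4 * 18 + 5
18 = 3 * 5 + 3
5 = 1 * 3 + 2
3 = 1 * 2 + 1
2 = 2 * 1 + 0
GCD(95, 362) = 1

Yes, coprime (GCD = 1)


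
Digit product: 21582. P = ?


2 × 1 × 5 × 8 × 2 = 160


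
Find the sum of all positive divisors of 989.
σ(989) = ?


Divisors of 989: 1, 23, 43, 989
Sum = 1 + 23 + 43 + 989 = 1056

σ(989) = 1056


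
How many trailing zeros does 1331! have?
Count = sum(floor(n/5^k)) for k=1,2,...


floor(1331/5) = 266
floor(1331/25) = 53
floor(1331/125) = 10
floor(1331/625) = 2
Total = 331

331 trailing zeros


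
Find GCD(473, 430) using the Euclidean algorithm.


473 = 1 * 430 + 43
430 = 10 * 43 + 0
GCD = 43


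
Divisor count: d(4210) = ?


4210 = 2^1 × 5^1 × 421^1
d(4210) = (1+1) × (1+1) × (1+1) = 8

8 divisors


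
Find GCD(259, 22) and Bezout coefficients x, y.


Tabular extended Euclidean (each row: r = 259*s + 22*t):
r=259, s=1, t=0
r=22, s=0, t=1
q=11: r=17, s=1, t=-11   [259*(1) + 22*(-11) = 17]
q=1: r=5, s=-1, t=12   [259*(-1) + 22*(12) = 5]
q=3: r=2, s=4, t=-47   [259*(4) + 22*(-47) = 2]
q=2: r=1, s=-9, t=106   [259*(-9) + 22*(106) = 1]
q=2: r=0, s=22, t=-259   [259*(22) + 22*(-259) = 0]
GCD = 1; from the row with r=1: x=-9, y=106
Check: 259*(-9) + 22*(106) = -2331 + 2332 = 1

GCD = 1, x = -9, y = 106


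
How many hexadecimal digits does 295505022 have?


295505022 in base 16 = 119D0C7E
Number of digits = 8

8 digits (base 16)


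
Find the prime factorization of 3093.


3093 / 3 = 1031
1031 / 1031 = 1
3093 = 3 × 1031


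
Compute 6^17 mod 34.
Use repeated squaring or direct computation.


6^1 mod 34 = 6
6^2 mod 34 = 2
6^3 mod 34 = 12
6^4 mod 34 = 4
6^5 mod 34 = 24
6^6 mod 34 = 8
6^7 mod 34 = 14
6^8 mod 34 = 16
6^9 mod 34 = 28
6^10 mod 34 = 32
6^11 mod 34 = 22
6^12 mod 34 = 30
6^13 mod 34 = 10
6^14 mod 34 = 26
6^15 mod 34 = 20
6^16 mod 34 = 18
6^17 mod 34 = 6


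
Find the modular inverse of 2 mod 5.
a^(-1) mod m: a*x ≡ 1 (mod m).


Use the extended Euclidean algorithm on (5, 2); each row r = 5*s + 2*t:
r=5, s=1, t=0
r=2, s=0, t=1
q=2: r=1, s=1, t=-2   [5*(1) + 2*(-2) = 1]
q=2: r=0, s=-2, t=5   [5*(-2) + 2*(5) = 0]
GCD = 1 with t = -2, so 2*(-2) ≡ 1 (mod 5)
Inverse = -2 mod 5 = 3
Check: 2 * 3 = 6 ≡ 1 (mod 5)

2^(-1) ≡ 3 (mod 5)


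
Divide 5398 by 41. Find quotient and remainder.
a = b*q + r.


5398 = 41 * 131 + 27
Check: 5371 + 27 = 5398

q = 131, r = 27


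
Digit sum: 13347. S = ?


1 + 3 + 3 + 4 + 7 = 18


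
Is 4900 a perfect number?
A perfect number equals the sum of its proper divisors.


Proper divisors of 4900: 1, 2, 4, 5, 7, 10, 14, 20, 25, 28, 35, 49, 50, 70, 98, 100, 140, 175, 196, 245, 350, 490, 700, 980, 1225, 2450
Sum = 1 + 2 + 4 + 5 + 7 + 10 + 14 + 20 + 25 + 28 + 35 + 49 + 50 + 70 + 98 + 100 + 140 + 175 + 196 + 245 + 350 + 490 + 700 + 980 + 1225 + 2450 = 7469

No, 4900 is not perfect (7469 ≠ 4900)


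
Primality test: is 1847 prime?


Check divisors up to sqrt(1847) = 42.9767
No divisors found.
1847 is prime.

Yes, 1847 is prime


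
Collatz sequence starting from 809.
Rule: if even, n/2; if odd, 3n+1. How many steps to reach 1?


809 → 2428 → 1214 → 607 → 1822 → 911 → 2734 → 1367 → 4102 → 2051 → 6154 → 3077 → 9232 → 4616 → 2308 → 1154 → 577 → 1732 → 866 → 433 → 1300 → 650 → 325 → 976 → 488 → 244 → 122 → 61 → 184 → 92 → 46 → 23 → 70 → 35 → 106 → 53 → 160 → 80 → 40 → 20 → 10 → 5 → 16 → 8 → 4 → 2 → 1
Total steps = 46

46 steps


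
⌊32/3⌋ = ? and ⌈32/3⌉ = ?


32/3 = 10.6667
floor = 10
ceil = 11

floor = 10, ceil = 11


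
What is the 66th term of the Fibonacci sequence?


Sequence: 1, 1, 2, 3, 5, 8, 13, 21, 34, 55, 89, 144, 233, 377, 610, 987, 1597, 2584, 4181, 6765, 10946, 17711, 28657, 46368, 75025, 121393, 196418, 317811, 514229, 832040, 1346269, 2178309, 3524578, 5702887, 9227465, 14930352, 24157817, 39088169, 63245986, 102334155, 165580141, 267914296, 433494437, 701408733, 1134903170, 1836311903, 2971215073, 4807526976, 7778742049, 12586269025, 20365011074, 32951280099, 53316291173, 86267571272, 139583862445, 225851433717, 365435296162, 591286729879, 956722026041, 1548008755920, 2504730781961, 4052739537881, 6557470319842, 10610209857723, 17167680177565, 27777890035288
F(66) = 27777890035288


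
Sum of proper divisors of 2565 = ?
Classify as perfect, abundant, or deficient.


Proper divisors: 1, 3, 5, 9, 15, 19, 27, 45, 57, 95, 135, 171, 285, 513, 855
Sum = 1 + 3 + 5 + 9 + 15 + 19 + 27 + 45 + 57 + 95 + 135 + 171 + 285 + 513 + 855 = 2235
2235 < 2565 → deficient

s(2565) = 2235 (deficient)


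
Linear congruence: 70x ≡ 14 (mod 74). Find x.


GCD(70, 74) = 2 divides 14
Divide: 35x ≡ 7 (mod 37)
x ≡ 15 (mod 37)


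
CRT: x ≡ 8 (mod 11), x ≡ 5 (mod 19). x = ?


M = 11*19 = 209
M1 = M/11 = 19, M2 = M/19 = 11
M1^(-1) mod 11 = 7, M2^(-1) mod 19 = 7
x = 8*19*7 + 5*11*7 = 1449
1449 mod 209 = 195
Check: 195 mod 11 = 8 ✓, 195 mod 19 = 5 ✓

x ≡ 195 (mod 209)


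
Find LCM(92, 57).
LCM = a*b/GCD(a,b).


GCD(92, 57) = 1
LCM = 92*57/1 = 5244/1 = 5244

LCM = 5244


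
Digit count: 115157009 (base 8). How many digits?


115157009 in base 8 = 667224021
Number of digits = 9

9 digits (base 8)


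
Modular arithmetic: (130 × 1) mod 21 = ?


130 × 1 = 130
130 mod 21 = 4


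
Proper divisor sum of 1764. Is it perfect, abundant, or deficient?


Proper divisors: 1, 2, 3, 4, 6, 7, 9, 12, 14, 18, 21, 28, 36, 42, 49, 63, 84, 98, 126, 147, 196, 252, 294, 441, 588, 882
Sum = 1 + 2 + 3 + 4 + 6 + 7 + 9 + 12 + 14 + 18 + 21 + 28 + 36 + 42 + 49 + 63 + 84 + 98 + 126 + 147 + 196 + 252 + 294 + 441 + 588 + 882 = 3423
3423 > 1764 → abundant

s(1764) = 3423 (abundant)


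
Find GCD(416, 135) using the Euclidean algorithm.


416 = 3 * 135 + 11
135 = 12 * 11 + 3
11 = 3 * 3 + 2
3 = 1 * 2 + 1
2 = 2 * 1 + 0
GCD = 1


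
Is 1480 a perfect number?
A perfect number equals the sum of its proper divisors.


Proper divisors of 1480: 1, 2, 4, 5, 8, 10, 20, 37, 40, 74, 148, 185, 296, 370, 740
Sum = 1 + 2 + 4 + 5 + 8 + 10 + 20 + 37 + 40 + 74 + 148 + 185 + 296 + 370 + 740 = 1940

No, 1480 is not perfect (1940 ≠ 1480)


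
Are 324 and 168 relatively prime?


Euclidean algorithm:
324 = 1 * 168 + 156
168 = 1 * 156 + 12
156 = 13 * 12 + 0
GCD(324, 168) = 12

No, not coprime (GCD = 12)


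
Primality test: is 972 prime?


972 / 2 = 486 (exact division)
972 is NOT prime.

No, 972 is not prime


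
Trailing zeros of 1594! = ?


floor(1594/5) = 318
floor(1594/25) = 63
floor(1594/125) = 12
floor(1594/625) = 2
Total = 395

395 trailing zeros


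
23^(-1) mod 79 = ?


Use the extended Euclidean algorithm on (79, 23); each row r = 79*s + 23*t:
r=79, s=1, t=0
r=23, s=0, t=1
q=3: r=10, s=1, t=-3   [79*(1) + 23*(-3) = 10]
q=2: r=3, s=-2, t=7   [79*(-2) + 23*(7) = 3]
q=3: r=1, s=7, t=-24   [79*(7) + 23*(-24) = 1]
q=3: r=0, s=-23, t=79   [79*(-23) + 23*(79) = 0]
GCD = 1 with t = -24, so 23*(-24) ≡ 1 (mod 79)
Inverse = -24 mod 79 = 55
Check: 23 * 55 = 1265 ≡ 1 (mod 79)

23^(-1) ≡ 55 (mod 79)


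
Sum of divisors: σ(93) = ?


Divisors of 93: 1, 3, 31, 93
Sum = 1 + 3 + 31 + 93 = 128

σ(93) = 128


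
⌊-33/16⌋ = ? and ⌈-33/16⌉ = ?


-33/16 = -2.0625
floor = -3
ceil = -2

floor = -3, ceil = -2


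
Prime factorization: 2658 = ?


2658 / 2 = 1329
1329 / 3 = 443
443 / 443 = 1
2658 = 2 × 3 × 443


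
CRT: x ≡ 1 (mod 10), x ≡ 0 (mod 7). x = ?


M = 10*7 = 70
M1 = M/10 = 7, M2 = M/7 = 10
M1^(-1) mod 10 = 3, M2^(-1) mod 7 = 5
x = 1*7*3 + 0*10*5 = 21
21 mod 70 = 21
Check: 21 mod 10 = 1 ✓, 21 mod 7 = 0 ✓

x ≡ 21 (mod 70)


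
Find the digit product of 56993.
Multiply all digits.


5 × 6 × 9 × 9 × 3 = 7290


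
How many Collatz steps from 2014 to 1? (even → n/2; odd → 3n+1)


2014 → 1007 → 3022 → 1511 → 4534 → 2267 → 6802 → 3401 → 10204 → 5102 → 2551 → 7654 → 3827 → 11482 → 5741 → 17224 → 8612 → 4306 → 2153 → 6460 → 3230 → 1615 → 4846 → 2423 → 7270 → 3635 → 10906 → 5453 → 16360 → 8180 → 4090 → 2045 → 6136 → 3068 → 1534 → 767 → 2302 → 1151 → 3454 → 1727 → 5182 → 2591 → 7774 → 3887 → 11662 → 5831 → 17494 → 8747 → 26242 → 13121 → 39364 → 19682 → 9841 → 29524 → 14762 → 7381 → 22144 → 11072 → 5536 → 2768 → 1384 → 692 → 346 → 173 → 520 → 260 → 130 → 65 → 196 → 98 → 49 → 148 → 74 → 37 → 112 → 56 → 28 → 14 → 7 → 22 → 11 → 34 → 17 → 52 → 26 → 13 → 40 → 20 → 10 → 5 → 16 → 8 → 4 → 2 → 1
Total steps = 94

94 steps


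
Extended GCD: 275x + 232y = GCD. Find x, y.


Tabular extended Euclidean (each row: r = 275*s + 232*t):
r=275, s=1, t=0
r=232, s=0, t=1
q=1: r=43, s=1, t=-1   [275*(1) + 232*(-1) = 43]
q=5: r=17, s=-5, t=6   [275*(-5) + 232*(6) = 17]
q=2: r=9, s=11, t=-13   [275*(11) + 232*(-13) = 9]
q=1: r=8, s=-16, t=19   [275*(-16) + 232*(19) = 8]
q=1: r=1, s=27, t=-32   [275*(27) + 232*(-32) = 1]
q=8: r=0, s=-232, t=275   [275*(-232) + 232*(275) = 0]
GCD = 1; from the row with r=1: x=27, y=-32
Check: 275*(27) + 232*(-32) = 7425 - 7424 = 1

GCD = 1, x = 27, y = -32


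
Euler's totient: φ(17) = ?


17 = 17
Prime factors: 17
φ(17) = 17 × (1-1/17)
= 17 × 16/17 = 16

φ(17) = 16


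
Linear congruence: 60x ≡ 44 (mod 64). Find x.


GCD(60, 64) = 4 divides 44
Divide: 15x ≡ 11 (mod 16)
x ≡ 5 (mod 16)


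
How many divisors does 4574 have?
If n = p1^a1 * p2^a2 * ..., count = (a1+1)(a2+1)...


4574 = 2^1 × 2287^1
d(4574) = (1+1) × (1+1) = 4

4 divisors


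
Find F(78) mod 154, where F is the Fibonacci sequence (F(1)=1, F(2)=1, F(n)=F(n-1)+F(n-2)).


F(k) mod 154 for k=1..78:
1, 1, 2, 3, 5, 8, 13, 21, 34, 55, 89, 144, 79, 69, 148, 63, 57, 120, 23, 143, 12, 1, 13, 14, 27, 41, 68, 109, 23, 132, 1, 133, 134, 113, 93, 52, 145, 43, 34, 77, 111, 34, 145, 25, 16, 41, 57, 98, 1, 99, 100, 45, 145, 36, 27, 63, 90, 153, 89, 88, 23, 111, 134, 91, 71, 8, 79, 87, 12, 99, 111, 56, 13, 69, 82, 151, 79, 76
F(78) mod 154 = 76


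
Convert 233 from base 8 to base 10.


233 (base 8) = 155 (decimal)
155 (decimal) = 155 (base 10)


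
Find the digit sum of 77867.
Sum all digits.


7 + 7 + 8 + 6 + 7 = 35


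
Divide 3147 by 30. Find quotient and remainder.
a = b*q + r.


3147 = 30 * 104 + 27
Check: 3120 + 27 = 3147

q = 104, r = 27


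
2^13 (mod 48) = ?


2^1 mod 48 = 2
2^2 mod 48 = 4
2^3 mod 48 = 8
2^4 mod 48 = 16
2^5 mod 48 = 32
2^6 mod 48 = 16
2^7 mod 48 = 32
2^8 mod 48 = 16
2^9 mod 48 = 32
2^10 mod 48 = 16
2^11 mod 48 = 32
2^12 mod 48 = 16
2^13 mod 48 = 32


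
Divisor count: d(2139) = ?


2139 = 3^1 × 23^1 × 31^1
d(2139) = (1+1) × (1+1) × (1+1) = 8

8 divisors


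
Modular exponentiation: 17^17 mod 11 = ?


17^1 mod 11 = 6
17^2 mod 11 = 3
17^3 mod 11 = 7
17^4 mod 11 = 9
17^5 mod 11 = 10
17^6 mod 11 = 5
17^7 mod 11 = 8
17^8 mod 11 = 4
17^9 mod 11 = 2
17^10 mod 11 = 1
17^11 mod 11 = 6
17^12 mod 11 = 3
17^13 mod 11 = 7
17^14 mod 11 = 9
17^15 mod 11 = 10
17^16 mod 11 = 5
17^17 mod 11 = 8


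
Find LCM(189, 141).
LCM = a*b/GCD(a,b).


GCD(189, 141) = 3
LCM = 189*141/3 = 26649/3 = 8883

LCM = 8883


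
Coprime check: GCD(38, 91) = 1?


Euclidean algorithm:
91 = 2 * 38 + 15
38 = 2 * 15 + 8
15 = 1 * 8 + 7
8 = 1 * 7 + 1
7 = 7 * 1 + 0
GCD(38, 91) = 1

Yes, coprime (GCD = 1)


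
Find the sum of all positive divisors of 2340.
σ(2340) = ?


Divisors of 2340: 1, 2, 3, 4, 5, 6, 9, 10, 12, 13, 15, 18, 20, 26, 30, 36, 39, 45, 52, 60, 65, 78, 90, 117, 130, 156, 180, 195, 234, 260, 390, 468, 585, 780, 1170, 2340
Sum = 1 + 2 + 3 + 4 + 5 + 6 + 9 + 10 + 12 + 13 + 15 + 18 + 20 + 26 + 30 + 36 + 39 + 45 + 52 + 60 + 65 + 78 + 90 + 117 + 130 + 156 + 180 + 195 + 234 + 260 + 390 + 468 + 585 + 780 + 1170 + 2340 = 7644

σ(2340) = 7644


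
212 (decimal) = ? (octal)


212 (base 10) = 212 (decimal)
212 (decimal) = 324 (base 8)


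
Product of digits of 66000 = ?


6 × 6 × 0 × 0 × 0 = 0


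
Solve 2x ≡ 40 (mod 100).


GCD(2, 100) = 2 divides 40
Divide: 1x ≡ 20 (mod 50)
x ≡ 20 (mod 50)


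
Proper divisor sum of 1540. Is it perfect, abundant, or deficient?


Proper divisors: 1, 2, 4, 5, 7, 10, 11, 14, 20, 22, 28, 35, 44, 55, 70, 77, 110, 140, 154, 220, 308, 385, 770
Sum = 1 + 2 + 4 + 5 + 7 + 10 + 11 + 14 + 20 + 22 + 28 + 35 + 44 + 55 + 70 + 77 + 110 + 140 + 154 + 220 + 308 + 385 + 770 = 2492
2492 > 1540 → abundant

s(1540) = 2492 (abundant)


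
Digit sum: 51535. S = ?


5 + 1 + 5 + 3 + 5 = 19


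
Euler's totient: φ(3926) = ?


3926 = 2 × 13 × 151
Prime factors: 2, 13, 151
φ(3926) = 3926 × (1-1/2) × (1-1/13) × (1-1/151)
= 3926 × 1/2 × 12/13 × 150/151 = 1800

φ(3926) = 1800


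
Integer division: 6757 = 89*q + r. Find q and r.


6757 = 89 * 75 + 82
Check: 6675 + 82 = 6757

q = 75, r = 82


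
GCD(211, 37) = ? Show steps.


211 = 5 * 37 + 26
37 = 1 * 26 + 11
26 = 2 * 11 + 4
11 = 2 * 4 + 3
4 = 1 * 3 + 1
3 = 3 * 1 + 0
GCD = 1


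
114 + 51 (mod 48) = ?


114 + 51 = 165
165 mod 48 = 21


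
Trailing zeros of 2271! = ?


floor(2271/5) = 454
floor(2271/25) = 90
floor(2271/125) = 18
floor(2271/625) = 3
Total = 565

565 trailing zeros


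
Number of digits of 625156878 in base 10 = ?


625156878 has 9 digits in base 10
floor(log10(625156878)) + 1 = floor(8.7960) + 1 = 9

9 digits (base 10)


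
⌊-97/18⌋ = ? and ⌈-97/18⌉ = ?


-97/18 = -5.3889
floor = -6
ceil = -5

floor = -6, ceil = -5


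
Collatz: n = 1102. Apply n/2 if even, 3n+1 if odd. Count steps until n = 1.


1102 → 551 → 1654 → 827 → 2482 → 1241 → 3724 → 1862 → 931 → 2794 → 1397 → 4192 → 2096 → 1048 → 524 → 262 → 131 → 394 → 197 → 592 → 296 → 148 → 74 → 37 → 112 → 56 → 28 → 14 → 7 → 22 → 11 → 34 → 17 → 52 → 26 → 13 → 40 → 20 → 10 → 5 → 16 → 8 → 4 → 2 → 1
Total steps = 44

44 steps


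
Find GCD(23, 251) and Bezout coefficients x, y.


Tabular extended Euclidean (each row: r = 23*s + 251*t):
r=23, s=1, t=0
r=251, s=0, t=1
q=0: r=23, s=1, t=0   [23*(1) + 251*(0) = 23]
q=10: r=21, s=-10, t=1   [23*(-10) + 251*(1) = 21]
q=1: r=2, s=11, t=-1   [23*(11) + 251*(-1) = 2]
q=10: r=1, s=-120, t=11   [23*(-120) + 251*(11) = 1]
q=2: r=0, s=251, t=-23   [23*(251) + 251*(-23) = 0]
GCD = 1; from the row with r=1: x=-120, y=11
Check: 23*(-120) + 251*(11) = -2760 + 2761 = 1

GCD = 1, x = -120, y = 11


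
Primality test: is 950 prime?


950 / 2 = 475 (exact division)
950 is NOT prime.

No, 950 is not prime


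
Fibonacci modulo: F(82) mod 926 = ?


F(k) mod 926 for k=1..82:
1, 1, 2, 3, 5, 8, 13, 21, 34, 55, 89, 144, 233, 377, 610, 61, 671, 732, 477, 283, 760, 117, 877, 68, 19, 87, 106, 193, 299, 492, 791, 357, 222, 579, 801, 454, 329, 783, 186, 43, 229, 272, 501, 773, 348, 195, 543, 738, 355, 167, 522, 689, 285, 48, 333, 381, 714, 169, 883, 126, 83, 209, 292, 501, 793, 368, 235, 603, 838, 515, 427, 16, 443, 459, 902, 435, 411, 846, 331, 251, 582, 833
F(82) mod 926 = 833


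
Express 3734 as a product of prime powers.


3734 / 2 = 1867
1867 / 1867 = 1
3734 = 2 × 1867


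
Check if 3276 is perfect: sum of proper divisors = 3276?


Proper divisors of 3276: 1, 2, 3, 4, 6, 7, 9, 12, 13, 14, 18, 21, 26, 28, 36, 39, 42, 52, 63, 78, 84, 91, 117, 126, 156, 182, 234, 252, 273, 364, 468, 546, 819, 1092, 1638
Sum = 1 + 2 + 3 + 4 + 6 + 7 + 9 + 12 + 13 + 14 + 18 + 21 + 26 + 28 + 36 + 39 + 42 + 52 + 63 + 78 + 84 + 91 + 117 + 126 + 156 + 182 + 234 + 252 + 273 + 364 + 468 + 546 + 819 + 1092 + 1638 = 6916

No, 3276 is not perfect (6916 ≠ 3276)


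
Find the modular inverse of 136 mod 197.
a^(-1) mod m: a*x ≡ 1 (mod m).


Use the extended Euclidean algorithm on (197, 136); each row r = 197*s + 136*t:
r=197, s=1, t=0
r=136, s=0, t=1
q=1: r=61, s=1, t=-1   [197*(1) + 136*(-1) = 61]
q=2: r=14, s=-2, t=3   [197*(-2) + 136*(3) = 14]
q=4: r=5, s=9, t=-13   [197*(9) + 136*(-13) = 5]
q=2: r=4, s=-20, t=29   [197*(-20) + 136*(29) = 4]
q=1: r=1, s=29, t=-42   [197*(29) + 136*(-42) = 1]
q=4: r=0, s=-136, t=197   [197*(-136) + 136*(197) = 0]
GCD = 1 with t = -42, so 136*(-42) ≡ 1 (mod 197)
Inverse = -42 mod 197 = 155
Check: 136 * 155 = 21080 ≡ 1 (mod 197)

136^(-1) ≡ 155 (mod 197)


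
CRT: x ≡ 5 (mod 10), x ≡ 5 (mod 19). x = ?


M = 10*19 = 190
M1 = M/10 = 19, M2 = M/19 = 10
M1^(-1) mod 10 = 9, M2^(-1) mod 19 = 2
x = 5*19*9 + 5*10*2 = 955
955 mod 190 = 5
Check: 5 mod 10 = 5 ✓, 5 mod 19 = 5 ✓

x ≡ 5 (mod 190)


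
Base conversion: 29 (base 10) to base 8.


29 (base 10) = 29 (decimal)
29 (decimal) = 35 (base 8)


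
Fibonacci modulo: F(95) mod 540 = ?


F(k) mod 540 for k=1..95:
1, 1, 2, 3, 5, 8, 13, 21, 34, 55, 89, 144, 233, 377, 70, 447, 517, 424, 401, 285, 146, 431, 37, 468, 505, 433, 398, 291, 149, 440, 49, 489, 538, 487, 485, 432, 377, 269, 106, 375, 481, 316, 257, 33, 290, 323, 73, 396, 469, 325, 254, 39, 293, 332, 85, 417, 502, 379, 341, 180, 521, 161, 142, 303, 445, 208, 113, 321, 434, 215, 109, 324, 433, 217, 110, 327, 437, 224, 121, 345, 466, 271, 197, 468, 125, 53, 178, 231, 409, 100, 509, 69, 38, 107, 145
F(95) mod 540 = 145


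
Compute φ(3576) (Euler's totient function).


3576 = 2^3 × 3 × 149
Prime factors: 2, 3, 149
φ(3576) = 3576 × (1-1/2) × (1-1/3) × (1-1/149)
= 3576 × 1/2 × 2/3 × 148/149 = 1184

φ(3576) = 1184


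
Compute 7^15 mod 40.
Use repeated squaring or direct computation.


7^1 mod 40 = 7
7^2 mod 40 = 9
7^3 mod 40 = 23
7^4 mod 40 = 1
7^5 mod 40 = 7
7^6 mod 40 = 9
7^7 mod 40 = 23
7^8 mod 40 = 1
7^9 mod 40 = 7
7^10 mod 40 = 9
7^11 mod 40 = 23
7^12 mod 40 = 1
7^13 mod 40 = 7
7^14 mod 40 = 9
7^15 mod 40 = 23


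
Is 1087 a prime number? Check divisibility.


Check divisors up to sqrt(1087) = 32.9697
No divisors found.
1087 is prime.

Yes, 1087 is prime


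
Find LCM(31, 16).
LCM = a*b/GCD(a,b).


GCD(31, 16) = 1
LCM = 31*16/1 = 496/1 = 496

LCM = 496


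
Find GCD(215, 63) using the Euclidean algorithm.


215 = 3 * 63 + 26
63 = 2 * 26 + 11
26 = 2 * 11 + 4
11 = 2 * 4 + 3
4 = 1 * 3 + 1
3 = 3 * 1 + 0
GCD = 1


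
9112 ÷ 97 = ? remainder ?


9112 = 97 * 93 + 91
Check: 9021 + 91 = 9112

q = 93, r = 91


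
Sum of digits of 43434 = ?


4 + 3 + 4 + 3 + 4 = 18


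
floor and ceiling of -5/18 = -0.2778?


-5/18 = -0.2778
floor = -1
ceil = 0

floor = -1, ceil = 0


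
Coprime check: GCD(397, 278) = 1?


Euclidean algorithm:
397 = 1 * 278 + 119
278 = 2 * 119 + 40
119 = 2 * 40 + 39
40 = 1 * 39 + 1
39 = 39 * 1 + 0
GCD(397, 278) = 1

Yes, coprime (GCD = 1)


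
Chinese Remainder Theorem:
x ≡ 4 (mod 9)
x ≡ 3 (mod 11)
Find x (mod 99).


M = 9*11 = 99
M1 = M/9 = 11, M2 = M/11 = 9
M1^(-1) mod 9 = 5, M2^(-1) mod 11 = 5
x = 4*11*5 + 3*9*5 = 355
355 mod 99 = 58
Check: 58 mod 9 = 4 ✓, 58 mod 11 = 3 ✓

x ≡ 58 (mod 99)


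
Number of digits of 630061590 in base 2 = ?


630061590 in base 2 = 100101100011011111101000010110
Number of digits = 30

30 digits (base 2)


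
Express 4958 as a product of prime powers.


4958 / 2 = 2479
2479 / 37 = 67
67 / 67 = 1
4958 = 2 × 37 × 67


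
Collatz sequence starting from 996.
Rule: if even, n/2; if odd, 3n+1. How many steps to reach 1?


996 → 498 → 249 → 748 → 374 → 187 → 562 → 281 → 844 → 422 → 211 → 634 → 317 → 952 → 476 → 238 → 119 → 358 → 179 → 538 → 269 → 808 → 404 → 202 → 101 → 304 → 152 → 76 → 38 → 19 → 58 → 29 → 88 → 44 → 22 → 11 → 34 → 17 → 52 → 26 → 13 → 40 → 20 → 10 → 5 → 16 → 8 → 4 → 2 → 1
Total steps = 49

49 steps


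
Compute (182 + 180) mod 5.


182 + 180 = 362
362 mod 5 = 2


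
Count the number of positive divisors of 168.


168 = 2^3 × 3^1 × 7^1
d(168) = (3+1) × (1+1) × (1+1) = 16

16 divisors


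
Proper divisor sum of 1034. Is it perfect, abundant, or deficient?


Proper divisors: 1, 2, 11, 22, 47, 94, 517
Sum = 1 + 2 + 11 + 22 + 47 + 94 + 517 = 694
694 < 1034 → deficient

s(1034) = 694 (deficient)


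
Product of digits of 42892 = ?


4 × 2 × 8 × 9 × 2 = 1152


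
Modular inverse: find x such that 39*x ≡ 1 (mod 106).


Use the extended Euclidean algorithm on (106, 39); each row r = 106*s + 39*t:
r=106, s=1, t=0
r=39, s=0, t=1
q=2: r=28, s=1, t=-2   [106*(1) + 39*(-2) = 28]
q=1: r=11, s=-1, t=3   [106*(-1) + 39*(3) = 11]
q=2: r=6, s=3, t=-8   [106*(3) + 39*(-8) = 6]
q=1: r=5, s=-4, t=11   [106*(-4) + 39*(11) = 5]
q=1: r=1, s=7, t=-19   [106*(7) + 39*(-19) = 1]
q=5: r=0, s=-39, t=106   [106*(-39) + 39*(106) = 0]
GCD = 1 with t = -19, so 39*(-19) ≡ 1 (mod 106)
Inverse = -19 mod 106 = 87
Check: 39 * 87 = 3393 ≡ 1 (mod 106)

39^(-1) ≡ 87 (mod 106)


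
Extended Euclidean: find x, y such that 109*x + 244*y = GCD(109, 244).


Tabular extended Euclidean (each row: r = 109*s + 244*t):
r=109, s=1, t=0
r=244, s=0, t=1
q=0: r=109, s=1, t=0   [109*(1) + 244*(0) = 109]
q=2: r=26, s=-2, t=1   [109*(-2) + 244*(1) = 26]
q=4: r=5, s=9, t=-4   [109*(9) + 244*(-4) = 5]
q=5: r=1, s=-47, t=21   [109*(-47) + 244*(21) = 1]
q=5: r=0, s=244, t=-109   [109*(244) + 244*(-109) = 0]
GCD = 1; from the row with r=1: x=-47, y=21
Check: 109*(-47) + 244*(21) = -5123 + 5124 = 1

GCD = 1, x = -47, y = 21


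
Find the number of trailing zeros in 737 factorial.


floor(737/5) = 147
floor(737/25) = 29
floor(737/125) = 5
floor(737/625) = 1
Total = 182

182 trailing zeros


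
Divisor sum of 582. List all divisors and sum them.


Divisors of 582: 1, 2, 3, 6, 97, 194, 291, 582
Sum = 1 + 2 + 3 + 6 + 97 + 194 + 291 + 582 = 1176

σ(582) = 1176


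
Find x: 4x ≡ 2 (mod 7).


GCD(4, 7) = 1, unique solution
a^(-1) mod 7 = 2
x = 2 * 2 mod 7 = 4

x ≡ 4 (mod 7)


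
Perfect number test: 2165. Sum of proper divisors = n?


Proper divisors of 2165: 1, 5, 433
Sum = 1 + 5 + 433 = 439

No, 2165 is not perfect (439 ≠ 2165)


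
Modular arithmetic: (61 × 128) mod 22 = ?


61 × 128 = 7808
7808 mod 22 = 20


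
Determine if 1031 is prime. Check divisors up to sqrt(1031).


Check divisors up to sqrt(1031) = 32.1092
No divisors found.
1031 is prime.

Yes, 1031 is prime


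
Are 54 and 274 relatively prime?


Euclidean algorithm:
274 = 5 * 54 + 4
54 = 13 * 4 + 2
4 = 2 * 2 + 0
GCD(54, 274) = 2

No, not coprime (GCD = 2)


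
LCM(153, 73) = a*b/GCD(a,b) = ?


GCD(153, 73) = 1
LCM = 153*73/1 = 11169/1 = 11169

LCM = 11169


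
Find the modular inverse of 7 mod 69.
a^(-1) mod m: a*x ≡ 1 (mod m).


Use the extended Euclidean algorithm on (69, 7); each row r = 69*s + 7*t:
r=69, s=1, t=0
r=7, s=0, t=1
q=9: r=6, s=1, t=-9   [69*(1) + 7*(-9) = 6]
q=1: r=1, s=-1, t=10   [69*(-1) + 7*(10) = 1]
q=6: r=0, s=7, t=-69   [69*(7) + 7*(-69) = 0]
GCD = 1 with t = 10, so 7*(10) ≡ 1 (mod 69)
Inverse = 10 mod 69 = 10
Check: 7 * 10 = 70 ≡ 1 (mod 69)

7^(-1) ≡ 10 (mod 69)


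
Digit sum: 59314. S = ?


5 + 9 + 3 + 1 + 4 = 22


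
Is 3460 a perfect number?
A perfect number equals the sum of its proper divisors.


Proper divisors of 3460: 1, 2, 4, 5, 10, 20, 173, 346, 692, 865, 1730
Sum = 1 + 2 + 4 + 5 + 10 + 20 + 173 + 346 + 692 + 865 + 1730 = 3848

No, 3460 is not perfect (3848 ≠ 3460)


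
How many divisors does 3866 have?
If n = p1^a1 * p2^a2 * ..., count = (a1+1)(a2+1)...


3866 = 2^1 × 1933^1
d(3866) = (1+1) × (1+1) = 4

4 divisors


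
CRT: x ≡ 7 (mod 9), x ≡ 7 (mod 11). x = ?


M = 9*11 = 99
M1 = M/9 = 11, M2 = M/11 = 9
M1^(-1) mod 9 = 5, M2^(-1) mod 11 = 5
x = 7*11*5 + 7*9*5 = 700
700 mod 99 = 7
Check: 7 mod 9 = 7 ✓, 7 mod 11 = 7 ✓

x ≡ 7 (mod 99)


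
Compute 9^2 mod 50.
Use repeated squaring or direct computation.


9^1 mod 50 = 9
9^2 mod 50 = 31


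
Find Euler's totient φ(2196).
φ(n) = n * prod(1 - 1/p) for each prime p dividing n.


2196 = 2^2 × 3^2 × 61
Prime factors: 2, 3, 61
φ(2196) = 2196 × (1-1/2) × (1-1/3) × (1-1/61)
= 2196 × 1/2 × 2/3 × 60/61 = 720

φ(2196) = 720


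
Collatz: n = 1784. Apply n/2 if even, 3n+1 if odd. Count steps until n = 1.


1784 → 892 → 446 → 223 → 670 → 335 → 1006 → 503 → 1510 → 755 → 2266 → 1133 → 3400 → 1700 → 850 → 425 → 1276 → 638 → 319 → 958 → 479 → 1438 → 719 → 2158 → 1079 → 3238 → 1619 → 4858 → 2429 → 7288 → 3644 → 1822 → 911 → 2734 → 1367 → 4102 → 2051 → 6154 → 3077 → 9232 → 4616 → 2308 → 1154 → 577 → 1732 → 866 → 433 → 1300 → 650 → 325 → 976 → 488 → 244 → 122 → 61 → 184 → 92 → 46 → 23 → 70 → 35 → 106 → 53 → 160 → 80 → 40 → 20 → 10 → 5 → 16 → 8 → 4 → 2 → 1
Total steps = 73

73 steps


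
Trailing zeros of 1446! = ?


floor(1446/5) = 289
floor(1446/25) = 57
floor(1446/125) = 11
floor(1446/625) = 2
Total = 359

359 trailing zeros


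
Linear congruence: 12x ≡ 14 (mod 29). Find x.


GCD(12, 29) = 1, unique solution
a^(-1) mod 29 = 17
x = 17 * 14 mod 29 = 6

x ≡ 6 (mod 29)


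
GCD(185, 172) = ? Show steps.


185 = 1 * 172 + 13
172 = 13 * 13 + 3
13 = 4 * 3 + 1
3 = 3 * 1 + 0
GCD = 1


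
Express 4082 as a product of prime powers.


4082 / 2 = 2041
2041 / 13 = 157
157 / 157 = 1
4082 = 2 × 13 × 157


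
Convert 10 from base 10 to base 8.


10 (base 10) = 10 (decimal)
10 (decimal) = 12 (base 8)


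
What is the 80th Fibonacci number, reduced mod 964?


F(k) mod 964 for k=1..80:
1, 1, 2, 3, 5, 8, 13, 21, 34, 55, 89, 144, 233, 377, 610, 23, 633, 656, 325, 17, 342, 359, 701, 96, 797, 893, 726, 655, 417, 108, 525, 633, 194, 827, 57, 884, 941, 861, 838, 735, 609, 380, 25, 405, 430, 835, 301, 172, 473, 645, 154, 799, 953, 788, 777, 601, 414, 51, 465, 516, 17, 533, 550, 119, 669, 788, 493, 317, 810, 163, 9, 172, 181, 353, 534, 887, 457, 380, 837, 253
F(80) mod 964 = 253


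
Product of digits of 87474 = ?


8 × 7 × 4 × 7 × 4 = 6272


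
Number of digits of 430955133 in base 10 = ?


430955133 has 9 digits in base 10
floor(log10(430955133)) + 1 = floor(8.6344) + 1 = 9

9 digits (base 10)


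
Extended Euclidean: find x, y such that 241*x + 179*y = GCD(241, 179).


Tabular extended Euclidean (each row: r = 241*s + 179*t):
r=241, s=1, t=0
r=179, s=0, t=1
q=1: r=62, s=1, t=-1   [241*(1) + 179*(-1) = 62]
q=2: r=55, s=-2, t=3   [241*(-2) + 179*(3) = 55]
q=1: r=7, s=3, t=-4   [241*(3) + 179*(-4) = 7]
q=7: r=6, s=-23, t=31   [241*(-23) + 179*(31) = 6]
q=1: r=1, s=26, t=-35   [241*(26) + 179*(-35) = 1]
q=6: r=0, s=-179, t=241   [241*(-179) + 179*(241) = 0]
GCD = 1; from the row with r=1: x=26, y=-35
Check: 241*(26) + 179*(-35) = 6266 - 6265 = 1

GCD = 1, x = 26, y = -35


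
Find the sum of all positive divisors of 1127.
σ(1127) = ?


Divisors of 1127: 1, 7, 23, 49, 161, 1127
Sum = 1 + 7 + 23 + 49 + 161 + 1127 = 1368

σ(1127) = 1368


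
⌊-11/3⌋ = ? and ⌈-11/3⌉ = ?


-11/3 = -3.6667
floor = -4
ceil = -3

floor = -4, ceil = -3


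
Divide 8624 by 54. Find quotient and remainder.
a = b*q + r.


8624 = 54 * 159 + 38
Check: 8586 + 38 = 8624

q = 159, r = 38


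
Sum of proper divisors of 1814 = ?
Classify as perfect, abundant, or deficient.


Proper divisors: 1, 2, 907
Sum = 1 + 2 + 907 = 910
910 < 1814 → deficient

s(1814) = 910 (deficient)


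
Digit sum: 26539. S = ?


2 + 6 + 5 + 3 + 9 = 25


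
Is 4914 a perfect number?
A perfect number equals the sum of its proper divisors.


Proper divisors of 4914: 1, 2, 3, 6, 7, 9, 13, 14, 18, 21, 26, 27, 39, 42, 54, 63, 78, 91, 117, 126, 182, 189, 234, 273, 351, 378, 546, 702, 819, 1638, 2457
Sum = 1 + 2 + 3 + 6 + 7 + 9 + 13 + 14 + 18 + 21 + 26 + 27 + 39 + 42 + 54 + 63 + 78 + 91 + 117 + 126 + 182 + 189 + 234 + 273 + 351 + 378 + 546 + 702 + 819 + 1638 + 2457 = 8526

No, 4914 is not perfect (8526 ≠ 4914)


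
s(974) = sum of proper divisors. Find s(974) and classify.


Proper divisors: 1, 2, 487
Sum = 1 + 2 + 487 = 490
490 < 974 → deficient

s(974) = 490 (deficient)


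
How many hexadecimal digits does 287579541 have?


287579541 in base 16 = 11241D95
Number of digits = 8

8 digits (base 16)


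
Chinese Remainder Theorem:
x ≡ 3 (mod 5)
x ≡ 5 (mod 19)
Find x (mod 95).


M = 5*19 = 95
M1 = M/5 = 19, M2 = M/19 = 5
M1^(-1) mod 5 = 4, M2^(-1) mod 19 = 4
x = 3*19*4 + 5*5*4 = 328
328 mod 95 = 43
Check: 43 mod 5 = 3 ✓, 43 mod 19 = 5 ✓

x ≡ 43 (mod 95)
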